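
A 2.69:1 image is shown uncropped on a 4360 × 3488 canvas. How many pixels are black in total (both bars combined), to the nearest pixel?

8140914 pixels

Since 2.690 > 1.250, the image is width-limited.
That makes the image 1620.8178 px tall (4360 / 2.690).
Black = 3488 − 1620.8178 = 1867.1822 px.
Bar area = 1867.1822 × 4360 ≈ 8140914 px.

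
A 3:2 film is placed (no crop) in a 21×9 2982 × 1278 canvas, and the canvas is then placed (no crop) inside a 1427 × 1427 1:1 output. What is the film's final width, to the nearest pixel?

917 px

3:2 in 2982×1278: fills the height, so the film is 1917.00 × 1278.00.
The 21×9 canvas is width-limited in 1427×1427, giving 1427.00 × 611.57; scale factor 0.4785.
So the film's width is 1917.00 × 0.4785 ≈ 917.36.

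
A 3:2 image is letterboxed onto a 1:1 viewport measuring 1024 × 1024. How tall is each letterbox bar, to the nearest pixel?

171 px

3:2 (1.500) > 1:1 (1.000), so the image fills the width.
That makes the image 682.67 px tall (1024 × 2/3).
1024 − 682.67 = 341.33 px of bars (170.67 each).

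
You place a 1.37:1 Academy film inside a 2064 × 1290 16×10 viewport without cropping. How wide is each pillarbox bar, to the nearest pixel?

Since 1.370 < 1.600, the film is height-limited.
That makes the image 1767.30 px wide (1290 × 1.370).
2064 − 1767.30 = 296.70 px of bars (148.35 each).

148 px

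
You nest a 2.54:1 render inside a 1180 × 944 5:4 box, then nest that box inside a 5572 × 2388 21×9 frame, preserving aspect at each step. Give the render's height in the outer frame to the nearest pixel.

2.54:1 in 1180×944: fills the width, so the render is 1180.00 × 464.57.
5:4 in 5572×2388: fills the height, so the intermediate becomes 2985.00 × 2388.00 — a scale of ×2.5297.
So the render's height is 464.57 × 2.5297 ≈ 1175.20.

1175 px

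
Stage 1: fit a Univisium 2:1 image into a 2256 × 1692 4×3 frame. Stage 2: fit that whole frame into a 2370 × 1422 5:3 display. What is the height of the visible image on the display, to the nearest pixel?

Inside the 2256×1692 canvas the image is width-limited at 2256.00 × 1128.00.
4×3 in 2370×1422: fills the height, so the intermediate becomes 1896.00 × 1422.00 — a scale of ×0.8404.
Applying the same ×0.8404: 1128.00 → 948.00.

948 px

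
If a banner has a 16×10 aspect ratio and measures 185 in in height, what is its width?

296 in

Width = 185 × 16/10 = 296.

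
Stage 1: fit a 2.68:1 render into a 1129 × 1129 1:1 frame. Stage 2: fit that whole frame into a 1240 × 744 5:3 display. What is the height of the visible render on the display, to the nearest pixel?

278 px

2.68:1 in 1129×1129: fills the width, so the render is 1129.00 × 421.27.
Second fit — the 1:1 canvas into 1240×744 spans the height: 744.00 × 744.00 (×0.6590 from 1129×1129).
Applying the same ×0.6590: 421.27 → 277.61.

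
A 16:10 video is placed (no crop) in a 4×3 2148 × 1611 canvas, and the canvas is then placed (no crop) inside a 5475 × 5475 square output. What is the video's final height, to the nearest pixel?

First fit — 16:10 into 2148×1611 spans the width: 2148.00 × 1342.50.
4×3 in 5475×5475: fills the width, so the intermediate becomes 5475.00 × 4106.25 — a scale of ×2.5489.
Applying the same ×2.5489: 1342.50 → 3421.88.

3422 px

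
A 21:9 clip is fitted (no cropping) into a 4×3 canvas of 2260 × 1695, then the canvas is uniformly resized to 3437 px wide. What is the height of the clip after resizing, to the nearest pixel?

1473 px

Fitted into 2260×1695, the clip spans the width; its height is 2260 × 9/21 ≈ 968.57 px.
The frame scales by 3437/2260 = 1.5208; 968.57 × 1.5208 ≈ 1473.00 px.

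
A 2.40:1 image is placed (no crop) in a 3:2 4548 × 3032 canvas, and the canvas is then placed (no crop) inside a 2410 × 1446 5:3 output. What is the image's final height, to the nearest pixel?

904 px

First fit — 2.40:1 into 4548×3032 spans the width: 4548.00 × 1895.00.
3:2 in 2410×1446: fills the height, so the intermediate becomes 2169.00 × 1446.00 — a scale of ×0.4769.
So the image's height is 1895.00 × 0.4769 ≈ 903.75.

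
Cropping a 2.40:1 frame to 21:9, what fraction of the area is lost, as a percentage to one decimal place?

2.8%

The height stays; only width is cut (since 21:9 is narrower than 2.40:1).
(2.333)/(2.400) ≈ 0.972 of the area survives, leaving 2.78% discarded.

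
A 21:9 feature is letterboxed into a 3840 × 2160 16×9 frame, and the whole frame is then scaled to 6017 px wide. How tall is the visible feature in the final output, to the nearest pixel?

In the 3840×2160 frame the feature fills the width: height = 3840 × 9/21 ≈ 1645.71 px.
The frame scales by 6017/3840 = 1.5669; 1645.71 × 1.5669 ≈ 2578.71 px.

2579 px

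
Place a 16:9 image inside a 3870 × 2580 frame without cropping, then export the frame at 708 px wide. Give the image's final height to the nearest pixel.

Fitted into 3870×2580, the image spans the width; its height is 3870 × 9/16 ≈ 2176.88 px.
The frame scales by 708/3870 = 0.1829; 2176.88 × 0.1829 ≈ 398.25 px.

398 px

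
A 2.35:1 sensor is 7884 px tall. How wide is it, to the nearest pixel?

18527 px

At 2.35:1, 7884 × 2.350 ≈ 18527.40.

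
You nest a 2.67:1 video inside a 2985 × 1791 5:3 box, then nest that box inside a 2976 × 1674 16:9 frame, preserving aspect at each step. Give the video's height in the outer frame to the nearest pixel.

1045 px

2.67:1 in 2985×1791: fills the width, so the video is 2985.00 × 1117.98.
5:3 in 2976×1674: fills the height, so the intermediate becomes 2790.00 × 1674.00 — a scale of ×0.9347.
Applying the same ×0.9347: 1117.98 → 1044.94.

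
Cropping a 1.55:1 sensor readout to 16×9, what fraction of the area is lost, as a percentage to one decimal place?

Going from 1.55:1 to 16×9 means cutting height while keeping width.
Fraction kept = (1.550)/(1.778) ≈ 87.19%, so 12.81% is lost.

12.8%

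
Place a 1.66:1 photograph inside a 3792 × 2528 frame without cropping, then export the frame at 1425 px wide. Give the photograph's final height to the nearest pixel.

858 px

In the 3792×2528 frame the photograph fills the width: height = 3792 / 1.660 ≈ 2284.34 px.
Resizing to 1425 px wide multiplies everything by 0.3758: 2284.34 → 858.43 px.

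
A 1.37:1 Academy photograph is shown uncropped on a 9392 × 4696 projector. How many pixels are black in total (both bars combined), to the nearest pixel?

13893022 pixels

Since 1.370 < 2.000, the photograph is height-limited.
Content width = 4696 × 1.370 ≈ 6433.5200 px.
9392 − 6433.5200 = 2958.4800 px of bars.
Across the 4696-px span: 2958.4800 × 4696 ≈ 13893022 px.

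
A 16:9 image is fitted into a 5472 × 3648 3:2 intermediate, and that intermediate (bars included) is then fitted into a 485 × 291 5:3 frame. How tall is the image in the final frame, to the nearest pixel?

246 px

Inside the 5472×3648 canvas the image is width-limited at 5472.00 × 3078.00.
3:2 in 485×291: fills the height, so the intermediate becomes 436.50 × 291.00 — a scale of ×0.0798.
So the image's height is 3078.00 × 0.0798 ≈ 245.53.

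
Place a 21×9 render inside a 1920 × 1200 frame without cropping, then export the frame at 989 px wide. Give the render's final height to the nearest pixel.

424 px

At 1920×1200 the render is width-limited, so height = 1920 × 9/21 ≈ 822.86 px.
Scaling 1920 → 989 is ×0.5151, so the height becomes 822.86 × 0.5151 ≈ 423.86 px.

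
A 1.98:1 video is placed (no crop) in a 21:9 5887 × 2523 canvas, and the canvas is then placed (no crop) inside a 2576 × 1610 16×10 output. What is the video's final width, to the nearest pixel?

Inside the 5887×2523 canvas the video is height-limited at 4995.54 × 2523.00.
21:9 in 2576×1610: fills the width, so the intermediate becomes 2576.00 × 1104.00 — a scale of ×0.4376.
So the video's width is 4995.54 × 0.4376 ≈ 2185.92.

2186 px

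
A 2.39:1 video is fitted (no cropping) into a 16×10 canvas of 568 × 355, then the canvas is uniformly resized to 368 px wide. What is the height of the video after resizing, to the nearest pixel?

In the 568×355 frame the video fills the width: height = 568 / 2.390 ≈ 237.66 px.
Scaling 568 → 368 is ×0.6479, so the height becomes 237.66 × 0.6479 ≈ 153.97 px.

154 px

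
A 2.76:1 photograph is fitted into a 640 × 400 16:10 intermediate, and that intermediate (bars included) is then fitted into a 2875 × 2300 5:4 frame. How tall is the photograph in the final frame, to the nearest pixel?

First fit — 2.76:1 into 640×400 spans the width: 640.00 × 231.88.
Second fit — the 16:10 canvas into 2875×2300 spans the width: 2875.00 × 1796.88 (×4.4922 from 640×400).
So the photograph's height is 231.88 × 4.4922 ≈ 1041.67.

1042 px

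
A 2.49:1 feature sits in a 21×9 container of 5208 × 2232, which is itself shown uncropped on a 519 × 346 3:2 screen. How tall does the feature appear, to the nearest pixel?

Inside the 5208×2232 canvas the feature is width-limited at 5208.00 × 2091.57.
The 21×9 canvas is width-limited in 519×346, giving 519.00 × 222.43; scale factor 0.0997.
Applying the same ×0.0997: 2091.57 → 208.43.

208 px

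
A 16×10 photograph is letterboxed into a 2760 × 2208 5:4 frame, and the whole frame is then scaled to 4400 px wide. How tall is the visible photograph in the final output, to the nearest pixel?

In the 2760×2208 frame the photograph fills the width: height = 2760 × 10/16 ≈ 1725.00 px.
Resizing to 4400 px wide multiplies everything by 1.5942: 1725.00 → 2750.00 px.

2750 px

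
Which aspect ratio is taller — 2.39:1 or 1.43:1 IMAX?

2.39 and 1.43; 2.39 > 1.43. The smaller width-to-height ratio is the taller frame.

1.43:1 IMAX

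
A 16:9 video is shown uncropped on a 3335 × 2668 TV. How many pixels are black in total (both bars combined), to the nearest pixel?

2641528 pixels

16:9 (1.778) > 5:4 (1.250), so the video fills the width.
The video is 3335 × 9/16 ≈ 1875.9375 px tall.
Leftover height: 2668 − 1875.9375 = 792.0625 px.
That's 792.0625 × 3335 ≈ 2641528 black pixels.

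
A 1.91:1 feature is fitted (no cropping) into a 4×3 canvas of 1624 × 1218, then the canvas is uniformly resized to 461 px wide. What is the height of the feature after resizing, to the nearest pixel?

At 1624×1218 the feature is width-limited, so height = 1624 / 1.910 ≈ 850.26 px.
Scaling 1624 → 461 is ×0.2839, so the height becomes 850.26 × 0.2839 ≈ 241.36 px.

241 px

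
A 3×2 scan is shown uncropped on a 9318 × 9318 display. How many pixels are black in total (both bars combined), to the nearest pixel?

28941708 pixels

3×2 is wider than 1:1, so it spans the full width.
Content height = 9318 × 2/3 ≈ 6212.0000 px.
Leftover height: 9318 − 6212.0000 = 3106.0000 px.
Bar area = 3106.0000 × 9318 ≈ 28941708 px.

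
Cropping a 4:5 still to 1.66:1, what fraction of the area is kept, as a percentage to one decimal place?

48.2%

The width stays; only height is cut (since 1.66:1 is wider than 4:5).
Fraction kept = (0.800)/(1.660) ≈ 48.19%.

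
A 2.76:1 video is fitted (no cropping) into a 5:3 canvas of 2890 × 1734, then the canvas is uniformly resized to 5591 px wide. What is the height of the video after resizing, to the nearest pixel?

In the 2890×1734 frame the video fills the width: height = 2890 / 2.760 ≈ 1047.10 px.
The frame scales by 5591/2890 = 1.9346; 1047.10 × 1.9346 ≈ 2025.72 px.

2026 px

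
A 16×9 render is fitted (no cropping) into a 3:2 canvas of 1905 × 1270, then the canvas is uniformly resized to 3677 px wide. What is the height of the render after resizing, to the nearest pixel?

Fitted into 1905×1270, the render spans the width; its height is 1905 × 9/16 ≈ 1071.56 px.
Scaling 1905 → 3677 is ×1.9302, so the height becomes 1071.56 × 1.9302 ≈ 2068.31 px.

2068 px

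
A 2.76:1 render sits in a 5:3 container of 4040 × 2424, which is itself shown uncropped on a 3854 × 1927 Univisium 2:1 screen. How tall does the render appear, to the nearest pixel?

1164 px

2.76:1 in 4040×2424: fills the width, so the render is 4040.00 × 1463.77.
The 5:3 canvas is height-limited in 3854×1927, giving 3211.67 × 1927.00; scale factor 0.7950.
The render scales with it: height 1463.77 × 0.7950 ≈ 1163.65.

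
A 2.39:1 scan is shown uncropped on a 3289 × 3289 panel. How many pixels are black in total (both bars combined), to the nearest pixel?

6291362 pixels

Since 2.390 > 1.000, the scan is width-limited.
Content height = 3289 / 2.390 ≈ 1376.1506 px.
Black = 3289 − 1376.1506 = 1912.8494 px.
Across the 3289-px span: 1912.8494 × 3289 ≈ 6291362 px.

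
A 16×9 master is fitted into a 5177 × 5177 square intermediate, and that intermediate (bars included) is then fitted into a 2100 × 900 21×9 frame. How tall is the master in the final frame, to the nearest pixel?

Inside the 5177×5177 canvas the master is width-limited at 5177.00 × 2912.06.
square in 2100×900: fills the height, so the intermediate becomes 900.00 × 900.00 — a scale of ×0.1738.
The master scales with it: height 2912.06 × 0.1738 ≈ 506.25.

506 px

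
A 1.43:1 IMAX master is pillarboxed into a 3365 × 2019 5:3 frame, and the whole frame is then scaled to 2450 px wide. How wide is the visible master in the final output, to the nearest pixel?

2102 px

Fitted into 3365×2019, the master spans the height; its width is 2019 × 1.430 ≈ 2887.17 px.
Resizing to 2450 px wide multiplies everything by 0.7281: 2887.17 → 2102.10 px.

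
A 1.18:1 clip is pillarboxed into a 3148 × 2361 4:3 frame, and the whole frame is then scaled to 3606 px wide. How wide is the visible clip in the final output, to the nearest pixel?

3191 px

In the 3148×2361 frame the clip fills the height: width = 2361 × 1.180 ≈ 2785.98 px.
The frame scales by 3606/3148 = 1.1455; 2785.98 × 1.1455 ≈ 3191.31 px.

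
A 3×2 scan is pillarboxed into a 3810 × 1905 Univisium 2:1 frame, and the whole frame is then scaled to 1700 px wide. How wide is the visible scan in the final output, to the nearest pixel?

1275 px

Fitted into 3810×1905, the scan spans the height; its width is 1905 × 3/2 ≈ 2857.50 px.
Resizing to 1700 px wide multiplies everything by 0.4462: 2857.50 → 1275.00 px.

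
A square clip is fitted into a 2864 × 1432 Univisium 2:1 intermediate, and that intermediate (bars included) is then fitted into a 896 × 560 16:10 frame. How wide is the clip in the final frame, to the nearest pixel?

square in 2864×1432: fills the height, so the clip is 1432.00 × 1432.00.
Univisium 2:1 in 896×560: fills the width, so the intermediate becomes 896.00 × 448.00 — a scale of ×0.3128.
So the clip's width is 1432.00 × 0.3128 ≈ 448.00.

448 px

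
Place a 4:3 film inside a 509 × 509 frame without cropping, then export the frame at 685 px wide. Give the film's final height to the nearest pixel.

514 px

Fitted into 509×509, the film spans the width; its height is 509 × 3/4 ≈ 381.75 px.
Resizing to 685 px wide multiplies everything by 1.3458: 381.75 → 513.75 px.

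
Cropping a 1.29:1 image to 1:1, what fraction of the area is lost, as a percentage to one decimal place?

22.5%

Going from 1.29:1 to 1:1 means cutting width while keeping height.
Fraction kept = (1.000)/(1.290) ≈ 77.52%, so 22.48% is lost.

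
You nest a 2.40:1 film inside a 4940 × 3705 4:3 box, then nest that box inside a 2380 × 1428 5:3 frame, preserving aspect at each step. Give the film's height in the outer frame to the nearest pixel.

793 px

2.40:1 in 4940×3705: fills the width, so the film is 4940.00 × 2058.33.
The 4:3 canvas is height-limited in 2380×1428, giving 1904.00 × 1428.00; scale factor 0.3854.
The film scales with it: height 2058.33 × 0.3854 ≈ 793.33.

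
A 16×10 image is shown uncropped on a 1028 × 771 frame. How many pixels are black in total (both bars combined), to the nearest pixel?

132098 pixels

Since 1.600 > 1.333, the image is width-limited.
Content height = 1028 × 10/16 ≈ 642.5000 px.
771 − 642.5000 = 128.5000 px of bars.
Bar area = 128.5000 × 1028 ≈ 132098 px.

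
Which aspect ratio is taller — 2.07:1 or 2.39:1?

2.07 and 2.39; 2.39 > 2.07. The smaller width-to-height ratio is the taller frame.

2.07:1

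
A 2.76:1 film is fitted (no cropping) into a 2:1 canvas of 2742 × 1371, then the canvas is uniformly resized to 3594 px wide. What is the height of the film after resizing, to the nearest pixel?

1302 px

In the 2742×1371 frame the film fills the width: height = 2742 / 2.760 ≈ 993.48 px.
Resizing to 3594 px wide multiplies everything by 1.3107: 993.48 → 1302.17 px.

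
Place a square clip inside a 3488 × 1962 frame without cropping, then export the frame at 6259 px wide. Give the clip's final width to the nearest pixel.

At 3488×1962 the clip is height-limited, so width = 1962 × 1/1 ≈ 1962.00 px.
Scaling 3488 → 6259 is ×1.7944, so the width becomes 1962.00 × 1.7944 ≈ 3520.69 px.

3521 px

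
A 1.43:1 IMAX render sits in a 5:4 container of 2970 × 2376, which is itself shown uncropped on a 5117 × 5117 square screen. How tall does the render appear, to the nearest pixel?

3578 px

Inside the 2970×2376 canvas the render is width-limited at 2970.00 × 2076.92.
5:4 in 5117×5117: fills the width, so the intermediate becomes 5117.00 × 4093.60 — a scale of ×1.7229.
The render scales with it: height 2076.92 × 1.7229 ≈ 3578.32.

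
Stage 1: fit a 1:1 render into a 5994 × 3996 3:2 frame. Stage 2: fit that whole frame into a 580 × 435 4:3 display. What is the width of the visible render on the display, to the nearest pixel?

1:1 in 5994×3996: fills the height, so the render is 3996.00 × 3996.00.
Second fit — the 3:2 canvas into 580×435 spans the width: 580.00 × 386.67 (×0.0968 from 5994×3996).
So the render's width is 3996.00 × 0.0968 ≈ 386.67.

387 px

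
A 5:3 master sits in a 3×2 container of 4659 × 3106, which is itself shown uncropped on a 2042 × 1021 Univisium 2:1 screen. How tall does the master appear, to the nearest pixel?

919 px

5:3 in 4659×3106: fills the width, so the master is 4659.00 × 2795.40.
The 3×2 canvas is height-limited in 2042×1021, giving 1531.50 × 1021.00; scale factor 0.3287.
Applying the same ×0.3287: 2795.40 → 918.90.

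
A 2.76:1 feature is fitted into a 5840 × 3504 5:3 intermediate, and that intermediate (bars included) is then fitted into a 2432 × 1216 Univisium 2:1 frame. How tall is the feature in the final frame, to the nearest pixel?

Inside the 5840×3504 canvas the feature is width-limited at 5840.00 × 2115.94.
5:3 in 2432×1216: fills the height, so the intermediate becomes 2026.67 × 1216.00 — a scale of ×0.3470.
Applying the same ×0.3470: 2115.94 → 734.30.

734 px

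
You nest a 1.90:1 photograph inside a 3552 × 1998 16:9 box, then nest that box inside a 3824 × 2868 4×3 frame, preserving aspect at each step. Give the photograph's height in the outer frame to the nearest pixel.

1.90:1 in 3552×1998: fills the width, so the photograph is 3552.00 × 1869.47.
16:9 in 3824×2868: fills the width, so the intermediate becomes 3824.00 × 2151.00 — a scale of ×1.0766.
So the photograph's height is 1869.47 × 1.0766 ≈ 2012.63.

2013 px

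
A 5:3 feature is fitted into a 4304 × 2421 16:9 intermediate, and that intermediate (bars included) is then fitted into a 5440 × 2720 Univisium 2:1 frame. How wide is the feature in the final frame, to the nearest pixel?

Inside the 4304×2421 canvas the feature is height-limited at 4035.00 × 2421.00.
The 16:9 canvas is height-limited in 5440×2720, giving 4835.56 × 2720.00; scale factor 1.1235.
So the feature's width is 4035.00 × 1.1235 ≈ 4533.33.

4533 px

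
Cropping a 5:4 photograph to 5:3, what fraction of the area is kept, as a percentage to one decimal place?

Going from 5:4 to 5:3 means cutting height while keeping width.
Area ratio = (1.250)/(1.667) = 75.00% retained.

75.0%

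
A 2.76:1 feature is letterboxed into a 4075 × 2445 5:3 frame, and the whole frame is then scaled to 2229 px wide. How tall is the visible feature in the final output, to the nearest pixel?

In the 4075×2445 frame the feature fills the width: height = 4075 / 2.760 ≈ 1476.45 px.
The frame scales by 2229/4075 = 0.5470; 1476.45 × 0.5470 ≈ 807.61 px.

808 px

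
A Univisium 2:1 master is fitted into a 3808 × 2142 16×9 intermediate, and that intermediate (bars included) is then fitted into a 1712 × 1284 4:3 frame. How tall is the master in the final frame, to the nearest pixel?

856 px

First fit — Univisium 2:1 into 3808×2142 spans the width: 3808.00 × 1904.00.
The 16×9 canvas is width-limited in 1712×1284, giving 1712.00 × 963.00; scale factor 0.4496.
Applying the same ×0.4496: 1904.00 → 856.00.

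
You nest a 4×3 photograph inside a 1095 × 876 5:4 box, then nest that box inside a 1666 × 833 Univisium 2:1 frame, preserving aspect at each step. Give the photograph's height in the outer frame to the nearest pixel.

781 px

Inside the 1095×876 canvas the photograph is width-limited at 1095.00 × 821.25.
Second fit — the 5:4 canvas into 1666×833 spans the height: 1041.25 × 833.00 (×0.9509 from 1095×876).
Applying the same ×0.9509: 821.25 → 780.94.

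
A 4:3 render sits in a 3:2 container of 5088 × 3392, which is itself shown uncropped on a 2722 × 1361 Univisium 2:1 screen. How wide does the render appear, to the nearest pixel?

1815 px

First fit — 4:3 into 5088×3392 spans the height: 4522.67 × 3392.00.
Second fit — the 3:2 canvas into 2722×1361 spans the height: 2041.50 × 1361.00 (×0.4012 from 5088×3392).
Applying the same ×0.4012: 4522.67 → 1814.67.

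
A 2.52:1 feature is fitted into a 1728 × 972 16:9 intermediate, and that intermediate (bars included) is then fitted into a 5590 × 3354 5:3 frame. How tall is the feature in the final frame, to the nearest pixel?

2.52:1 in 1728×972: fills the width, so the feature is 1728.00 × 685.71.
Second fit — the 16:9 canvas into 5590×3354 spans the width: 5590.00 × 3144.38 (×3.2350 from 1728×972).
So the feature's height is 685.71 × 3.2350 ≈ 2218.25.

2218 px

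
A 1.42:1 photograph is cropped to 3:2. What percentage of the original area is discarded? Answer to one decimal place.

5.3%

3:2 is wider than 1.42:1, so the crop keeps the full width and trims the height.
Area ratio = (1.420)/(1.500) = 94.67%; the remaining 5.33% is cropped out.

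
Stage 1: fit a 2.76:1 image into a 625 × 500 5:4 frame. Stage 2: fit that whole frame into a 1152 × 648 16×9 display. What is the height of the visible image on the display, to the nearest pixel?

2.76:1 in 625×500: fills the width, so the image is 625.00 × 226.45.
Second fit — the 5:4 canvas into 1152×648 spans the height: 810.00 × 648.00 (×1.2960 from 625×500).
So the image's height is 226.45 × 1.2960 ≈ 293.48.

293 px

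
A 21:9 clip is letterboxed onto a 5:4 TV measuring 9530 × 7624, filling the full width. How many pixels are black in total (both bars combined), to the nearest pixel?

33733477 pixels

The clip is 9530 × 9/21 ≈ 4084.2857 px tall.
7624 − 4084.2857 = 3539.7143 px of bars.
That's 3539.7143 × 9530 ≈ 33733477 black pixels.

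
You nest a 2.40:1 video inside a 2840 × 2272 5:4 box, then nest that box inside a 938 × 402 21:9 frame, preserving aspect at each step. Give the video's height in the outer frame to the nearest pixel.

2.40:1 in 2840×2272: fills the width, so the video is 2840.00 × 1183.33.
The 5:4 canvas is height-limited in 938×402, giving 502.50 × 402.00; scale factor 0.1769.
The video scales with it: height 1183.33 × 0.1769 ≈ 209.38.

209 px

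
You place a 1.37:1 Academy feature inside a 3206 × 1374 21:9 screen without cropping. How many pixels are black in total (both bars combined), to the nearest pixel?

1818654 pixels

1.37:1 Academy (1.370) < 21:9 (2.333), so the feature fills the height.
That makes the image 1882.3800 px wide (1374 × 1.370).
Leftover width: 3206 − 1882.3800 = 1323.6200 px.
That's 1323.6200 × 1374 ≈ 1818654 black pixels.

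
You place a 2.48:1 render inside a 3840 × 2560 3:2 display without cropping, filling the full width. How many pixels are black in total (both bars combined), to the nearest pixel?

That makes the image 1548.3871 px tall (3840 / 2.480).
Leftover height: 2560 − 1548.3871 = 1011.6129 px.
Across the 3840-px span: 1011.6129 × 3840 ≈ 3884594 px.

3884594 pixels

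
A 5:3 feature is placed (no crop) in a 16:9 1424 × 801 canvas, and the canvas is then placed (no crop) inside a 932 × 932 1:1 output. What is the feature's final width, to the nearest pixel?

Inside the 1424×801 canvas the feature is height-limited at 1335.00 × 801.00.
Second fit — the 16:9 canvas into 932×932 spans the width: 932.00 × 524.25 (×0.6545 from 1424×801).
Applying the same ×0.6545: 1335.00 → 873.75.

874 px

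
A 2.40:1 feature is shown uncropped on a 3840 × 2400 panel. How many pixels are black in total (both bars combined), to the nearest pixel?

2.40:1 (2.400) > 16:10 (1.600), so the feature fills the width.
Content height = 3840 / 2.400 ≈ 1600.0000 px.
2400 − 1600.0000 = 800.0000 px of bars.
That's 800.0000 × 3840 ≈ 3072000 black pixels.

3072000 pixels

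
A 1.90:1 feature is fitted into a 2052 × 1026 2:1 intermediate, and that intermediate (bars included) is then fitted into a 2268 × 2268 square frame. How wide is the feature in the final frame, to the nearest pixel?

2155 px

First fit — 1.90:1 into 2052×1026 spans the height: 1949.40 × 1026.00.
2:1 in 2268×2268: fills the width, so the intermediate becomes 2268.00 × 1134.00 — a scale of ×1.1053.
The feature scales with it: width 1949.40 × 1.1053 ≈ 2154.60.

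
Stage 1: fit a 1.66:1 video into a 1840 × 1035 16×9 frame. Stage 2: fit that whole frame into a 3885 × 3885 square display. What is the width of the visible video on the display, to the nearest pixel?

Inside the 1840×1035 canvas the video is height-limited at 1718.10 × 1035.00.
Second fit — the 16×9 canvas into 3885×3885 spans the width: 3885.00 × 2185.31 (×2.1114 from 1840×1035).
The video scales with it: width 1718.10 × 2.1114 ≈ 3627.62.

3628 px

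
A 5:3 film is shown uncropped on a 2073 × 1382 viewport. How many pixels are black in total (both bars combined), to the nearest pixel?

286489 pixels

5:3 (1.667) > 3×2 (1.500), so the film fills the width.
That makes the image 1243.8000 px tall (2073 × 3/5).
1382 − 1243.8000 = 138.2000 px of bars.
That's 138.2000 × 2073 ≈ 286489 black pixels.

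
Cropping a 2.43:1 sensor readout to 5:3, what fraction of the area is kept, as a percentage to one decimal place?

68.6%

5:3 is narrower than 2.43:1, so the crop keeps the full height and trims the width.
Area ratio = (1.667)/(2.430) = 68.59% retained.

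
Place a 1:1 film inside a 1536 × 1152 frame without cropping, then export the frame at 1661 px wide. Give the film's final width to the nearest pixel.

In the 1536×1152 frame the film fills the height: width = 1152 × 1/1 ≈ 1152.00 px.
Resizing to 1661 px wide multiplies everything by 1.0814: 1152.00 → 1245.75 px.

1246 px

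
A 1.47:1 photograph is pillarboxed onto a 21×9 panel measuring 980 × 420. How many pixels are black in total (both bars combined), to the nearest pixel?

1.47:1 is narrower than 21×9, so it spans the full height.
That makes the image 617.4000 px wide (420 × 1.470).
Black = 980 − 617.4000 = 362.6000 px.
That's 362.6000 × 420 ≈ 152292 black pixels.

152292 pixels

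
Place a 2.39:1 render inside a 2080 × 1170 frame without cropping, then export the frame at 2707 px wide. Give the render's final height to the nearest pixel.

1133 px

At 2080×1170 the render is width-limited, so height = 2080 / 2.390 ≈ 870.29 px.
Resizing to 2707 px wide multiplies everything by 1.3014: 870.29 → 1132.64 px.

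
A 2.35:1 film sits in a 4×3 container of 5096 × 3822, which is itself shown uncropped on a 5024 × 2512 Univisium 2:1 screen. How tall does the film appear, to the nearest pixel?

2.35:1 in 5096×3822: fills the width, so the film is 5096.00 × 2168.51.
Second fit — the 4×3 canvas into 5024×2512 spans the height: 3349.33 × 2512.00 (×0.6572 from 5096×3822).
The film scales with it: height 2168.51 × 0.6572 ≈ 1425.25.

1425 px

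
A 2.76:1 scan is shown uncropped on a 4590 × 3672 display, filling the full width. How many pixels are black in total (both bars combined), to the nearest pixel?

The scan is 4590 / 2.760 ≈ 1663.0435 px tall.
Black = 3672 − 1663.0435 = 2008.9565 px.
That's 2008.9565 × 4590 ≈ 9221110 black pixels.

9221110 pixels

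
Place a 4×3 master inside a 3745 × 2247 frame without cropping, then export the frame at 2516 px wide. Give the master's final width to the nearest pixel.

2013 px

At 3745×2247 the master is height-limited, so width = 2247 × 4/3 ≈ 2996.00 px.
Scaling 3745 → 2516 is ×0.6718, so the width becomes 2996.00 × 0.6718 ≈ 2012.80 px.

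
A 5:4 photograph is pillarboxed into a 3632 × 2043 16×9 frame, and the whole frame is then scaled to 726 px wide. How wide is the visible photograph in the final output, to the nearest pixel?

At 3632×2043 the photograph is height-limited, so width = 2043 × 5/4 ≈ 2553.75 px.
Resizing to 726 px wide multiplies everything by 0.1999: 2553.75 → 510.47 px.

510 px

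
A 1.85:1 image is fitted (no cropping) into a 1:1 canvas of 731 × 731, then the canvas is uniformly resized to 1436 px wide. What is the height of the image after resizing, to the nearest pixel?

At 731×731 the image is width-limited, so height = 731 / 1.850 ≈ 395.14 px.
Resizing to 1436 px wide multiplies everything by 1.9644: 395.14 → 776.22 px.

776 px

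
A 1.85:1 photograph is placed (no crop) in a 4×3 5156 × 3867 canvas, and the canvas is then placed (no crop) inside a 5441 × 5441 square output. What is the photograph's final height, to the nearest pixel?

2941 px

First fit — 1.85:1 into 5156×3867 spans the width: 5156.00 × 2787.03.
The 4×3 canvas is width-limited in 5441×5441, giving 5441.00 × 4080.75; scale factor 1.0553.
So the photograph's height is 2787.03 × 1.0553 ≈ 2941.08.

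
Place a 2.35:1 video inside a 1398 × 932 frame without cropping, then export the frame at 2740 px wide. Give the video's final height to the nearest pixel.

1166 px

In the 1398×932 frame the video fills the width: height = 1398 / 2.350 ≈ 594.89 px.
The frame scales by 2740/1398 = 1.9599; 594.89 × 1.9599 ≈ 1165.96 px.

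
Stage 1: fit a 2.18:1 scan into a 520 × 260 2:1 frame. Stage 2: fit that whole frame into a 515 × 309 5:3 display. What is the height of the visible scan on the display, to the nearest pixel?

2.18:1 in 520×260: fills the width, so the scan is 520.00 × 238.53.
Second fit — the 2:1 canvas into 515×309 spans the width: 515.00 × 257.50 (×0.9904 from 520×260).
The scan scales with it: height 238.53 × 0.9904 ≈ 236.24.

236 px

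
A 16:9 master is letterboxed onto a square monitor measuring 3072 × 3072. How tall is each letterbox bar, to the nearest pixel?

672 px

Since 1.778 > 1.000, the master is width-limited.
Content height = 3072 × 9/16 ≈ 1728.00 px.
Black = 3072 − 1728.00 = 1344.00 px, or 672.00 per bar.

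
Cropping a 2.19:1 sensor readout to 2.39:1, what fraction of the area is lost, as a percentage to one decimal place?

Going from 2.19:1 to 2.39:1 means cutting height while keeping width.
Fraction kept = (2.190)/(2.390) ≈ 91.63%, so 8.37% is lost.

8.4%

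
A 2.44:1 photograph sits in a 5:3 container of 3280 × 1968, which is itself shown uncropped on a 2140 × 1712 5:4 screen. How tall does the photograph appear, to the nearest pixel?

877 px

Inside the 3280×1968 canvas the photograph is width-limited at 3280.00 × 1344.26.
The 5:3 canvas is width-limited in 2140×1712, giving 2140.00 × 1284.00; scale factor 0.6524.
So the photograph's height is 1344.26 × 0.6524 ≈ 877.05.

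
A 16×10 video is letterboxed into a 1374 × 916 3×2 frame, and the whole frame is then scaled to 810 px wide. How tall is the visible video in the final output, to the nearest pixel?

At 1374×916 the video is width-limited, so height = 1374 × 10/16 ≈ 858.75 px.
The frame scales by 810/1374 = 0.5895; 858.75 × 0.5895 ≈ 506.25 px.

506 px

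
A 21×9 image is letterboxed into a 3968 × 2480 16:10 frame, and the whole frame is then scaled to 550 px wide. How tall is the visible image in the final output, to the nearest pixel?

236 px

At 3968×2480 the image is width-limited, so height = 3968 × 9/21 ≈ 1700.57 px.
Resizing to 550 px wide multiplies everything by 0.1386: 1700.57 → 235.71 px.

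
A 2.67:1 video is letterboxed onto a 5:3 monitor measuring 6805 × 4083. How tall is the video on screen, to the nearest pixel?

2549 px

2.67:1 (2.670) > 5:3 (1.667), so the video fills the width.
That makes the image 2548.69 px tall (6805 / 2.670).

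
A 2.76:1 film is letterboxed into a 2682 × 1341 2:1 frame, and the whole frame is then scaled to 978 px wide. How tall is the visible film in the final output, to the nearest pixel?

In the 2682×1341 frame the film fills the width: height = 2682 / 2.760 ≈ 971.74 px.
The frame scales by 978/2682 = 0.3647; 971.74 × 0.3647 ≈ 354.35 px.

354 px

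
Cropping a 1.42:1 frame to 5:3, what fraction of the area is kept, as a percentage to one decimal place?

5:3 is wider than 1.42:1, so the crop keeps the full width and trims the height.
Fraction kept = (1.420)/(1.667) ≈ 85.20%.

85.2%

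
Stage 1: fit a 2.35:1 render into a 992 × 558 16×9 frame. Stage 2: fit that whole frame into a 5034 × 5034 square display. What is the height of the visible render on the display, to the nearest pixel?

2142 px

First fit — 2.35:1 into 992×558 spans the width: 992.00 × 422.13.
The 16×9 canvas is width-limited in 5034×5034, giving 5034.00 × 2831.62; scale factor 5.0746.
Applying the same ×5.0746: 422.13 → 2142.13.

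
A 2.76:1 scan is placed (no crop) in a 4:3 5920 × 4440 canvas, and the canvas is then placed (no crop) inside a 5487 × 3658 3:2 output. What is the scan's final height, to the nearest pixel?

1767 px

2.76:1 in 5920×4440: fills the width, so the scan is 5920.00 × 2144.93.
The 4:3 canvas is height-limited in 5487×3658, giving 4877.33 × 3658.00; scale factor 0.8239.
The scan scales with it: height 2144.93 × 0.8239 ≈ 1767.15.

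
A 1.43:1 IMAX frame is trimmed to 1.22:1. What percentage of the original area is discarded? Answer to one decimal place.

The height stays; only width is cut (since 1.22:1 is narrower than 1.43:1 IMAX).
Area ratio = (1.220)/(1.430) = 85.31%; the remaining 14.69% is cropped out.

14.7%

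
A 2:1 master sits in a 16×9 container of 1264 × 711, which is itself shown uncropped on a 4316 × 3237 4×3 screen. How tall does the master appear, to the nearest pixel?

2158 px

2:1 in 1264×711: fills the width, so the master is 1264.00 × 632.00.
Second fit — the 16×9 canvas into 4316×3237 spans the width: 4316.00 × 2427.75 (×3.4146 from 1264×711).
So the master's height is 632.00 × 3.4146 ≈ 2158.00.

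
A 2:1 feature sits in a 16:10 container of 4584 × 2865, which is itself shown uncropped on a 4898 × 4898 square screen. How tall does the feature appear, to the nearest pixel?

First fit — 2:1 into 4584×2865 spans the width: 4584.00 × 2292.00.
16:10 in 4898×4898: fills the width, so the intermediate becomes 4898.00 × 3061.25 — a scale of ×1.0685.
The feature scales with it: height 2292.00 × 1.0685 ≈ 2449.00.

2449 px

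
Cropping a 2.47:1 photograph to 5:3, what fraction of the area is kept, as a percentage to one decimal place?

5:3 is narrower than 2.47:1, so the crop keeps the full height and trims the width.
Area ratio = (1.667)/(2.470) = 67.48% retained.

67.5%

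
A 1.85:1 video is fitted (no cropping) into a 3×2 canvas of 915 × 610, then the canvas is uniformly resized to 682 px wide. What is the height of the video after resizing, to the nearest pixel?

369 px

In the 915×610 frame the video fills the width: height = 915 / 1.850 ≈ 494.59 px.
Scaling 915 → 682 is ×0.7454, so the height becomes 494.59 × 0.7454 ≈ 368.65 px.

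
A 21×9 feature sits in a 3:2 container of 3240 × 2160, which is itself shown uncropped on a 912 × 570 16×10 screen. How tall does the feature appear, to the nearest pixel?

366 px

21×9 in 3240×2160: fills the width, so the feature is 3240.00 × 1388.57.
3:2 in 912×570: fills the height, so the intermediate becomes 855.00 × 570.00 — a scale of ×0.2639.
So the feature's height is 1388.57 × 0.2639 ≈ 366.43.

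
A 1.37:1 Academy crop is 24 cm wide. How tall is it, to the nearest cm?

At 1.37:1 Academy, 24 / 1.370 ≈ 17.52.

18 cm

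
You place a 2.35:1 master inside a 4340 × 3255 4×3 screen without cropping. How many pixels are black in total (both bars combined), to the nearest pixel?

2.35:1 is wider than 4×3, so it spans the full width.
The master is 4340 / 2.350 ≈ 1846.8085 px tall.
3255 − 1846.8085 = 1408.1915 px of bars.
Bar area = 1408.1915 × 4340 ≈ 6111551 px.

6111551 pixels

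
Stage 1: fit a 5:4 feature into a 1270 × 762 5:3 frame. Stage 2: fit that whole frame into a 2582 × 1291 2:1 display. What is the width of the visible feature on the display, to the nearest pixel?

First fit — 5:4 into 1270×762 spans the height: 952.50 × 762.00.
5:3 in 2582×1291: fills the height, so the intermediate becomes 2151.67 × 1291.00 — a scale of ×1.6942.
So the feature's width is 952.50 × 1.6942 ≈ 1613.75.

1614 px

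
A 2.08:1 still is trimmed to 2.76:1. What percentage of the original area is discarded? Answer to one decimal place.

2.76:1 is wider than 2.08:1, so the crop keeps the full width and trims the height.
Fraction kept = (2.080)/(2.760) ≈ 75.36%, so 24.64% is lost.

24.6%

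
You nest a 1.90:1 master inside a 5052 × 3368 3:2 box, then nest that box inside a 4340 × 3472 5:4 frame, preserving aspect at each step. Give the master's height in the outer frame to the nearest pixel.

1.90:1 in 5052×3368: fills the width, so the master is 5052.00 × 2658.95.
Second fit — the 3:2 canvas into 4340×3472 spans the width: 4340.00 × 2893.33 (×0.8591 from 5052×3368).
The master scales with it: height 2658.95 × 0.8591 ≈ 2284.21.

2284 px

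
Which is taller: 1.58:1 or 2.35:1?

1.58 and 2.35; 2.35 > 1.58. The smaller width-to-height ratio is the taller frame.

1.58:1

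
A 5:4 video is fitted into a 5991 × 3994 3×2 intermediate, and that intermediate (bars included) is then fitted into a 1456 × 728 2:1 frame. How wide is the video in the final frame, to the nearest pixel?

Inside the 5991×3994 canvas the video is height-limited at 4992.50 × 3994.00.
The 3×2 canvas is height-limited in 1456×728, giving 1092.00 × 728.00; scale factor 0.1823.
Applying the same ×0.1823: 4992.50 → 910.00.

910 px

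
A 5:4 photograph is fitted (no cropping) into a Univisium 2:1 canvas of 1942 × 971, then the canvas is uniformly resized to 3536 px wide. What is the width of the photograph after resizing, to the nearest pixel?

At 1942×971 the photograph is height-limited, so width = 971 × 5/4 ≈ 1213.75 px.
The frame scales by 3536/1942 = 1.8208; 1213.75 × 1.8208 ≈ 2210.00 px.

2210 px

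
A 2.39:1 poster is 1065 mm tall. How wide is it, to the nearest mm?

2545 mm

At 2.39:1, 1065 × 2.390 ≈ 2545.35.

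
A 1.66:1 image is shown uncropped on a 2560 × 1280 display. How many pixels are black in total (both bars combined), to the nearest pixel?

557056 pixels

Since 1.660 < 2.000, the image is height-limited.
The image is 1280 × 1.660 ≈ 2124.8000 px wide.
2560 − 2124.8000 = 435.2000 px of bars.
That's 435.2000 × 1280 ≈ 557056 black pixels.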